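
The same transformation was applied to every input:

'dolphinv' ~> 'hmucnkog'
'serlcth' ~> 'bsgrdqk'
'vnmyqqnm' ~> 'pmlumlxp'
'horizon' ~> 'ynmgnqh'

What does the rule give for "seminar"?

mzqrdlh

In each case the input is transformed by: move the last 3 characters to the front (rotate right by 3), then shift every letter 1 place backward in the alphabet (wrapping around).
"seminar" → "narsemi" → "mzqrdlh".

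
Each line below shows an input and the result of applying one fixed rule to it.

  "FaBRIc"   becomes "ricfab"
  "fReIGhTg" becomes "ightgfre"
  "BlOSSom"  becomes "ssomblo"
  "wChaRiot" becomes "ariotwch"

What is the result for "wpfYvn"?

yvnwpf

The pattern: move the first 3 characters to the end (rotate left by 3), then convert every letter to lowercase.
"wpfYvn" → "Yvnwpf" → "yvnwpf".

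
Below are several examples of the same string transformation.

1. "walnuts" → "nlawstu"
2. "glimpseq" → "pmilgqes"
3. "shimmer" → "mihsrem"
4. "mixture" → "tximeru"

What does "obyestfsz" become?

tseybozsf

What's happening: move the last 3 characters to the front (rotate right by 3), then reverse the string.
"obyestfsz" → "tseybozsf".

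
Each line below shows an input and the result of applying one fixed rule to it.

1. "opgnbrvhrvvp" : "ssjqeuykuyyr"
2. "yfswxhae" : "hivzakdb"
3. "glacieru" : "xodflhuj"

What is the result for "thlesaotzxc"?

The rule is to swap the first and last characters, then shift every letter 3 places forward in the alphabet (wrapping around).
"thlesaotzxc" → "chlesaotzxt" → "fkohvdrwcaw".

fkohvdrwcaw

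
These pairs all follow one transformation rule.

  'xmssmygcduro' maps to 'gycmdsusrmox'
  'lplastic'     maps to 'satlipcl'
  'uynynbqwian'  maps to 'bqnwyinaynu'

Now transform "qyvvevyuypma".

Each output is the input with this applied: take characters alternately from the front and the back (1st, last, 2nd, 2nd-last, ...), then reverse the string.
So "qyvvevyuypma" becomes "yvueyvpvmyaq".

yvueyvpvmyaq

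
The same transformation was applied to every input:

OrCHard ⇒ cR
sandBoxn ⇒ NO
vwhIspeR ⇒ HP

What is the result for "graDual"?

The transformation: flip the case of every letter, then keep one character in every 3, starting at position 3 (positions 3rd, 6th, 9th, ...).
On "graDual": the first step gives "GRAdUAL", and the second then gives "AA".

AA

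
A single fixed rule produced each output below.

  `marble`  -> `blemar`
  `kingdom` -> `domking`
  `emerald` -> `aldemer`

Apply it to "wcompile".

ilewcomp

Looking at the pairs, the operation is to move the last 3 characters to the front (rotate right by 3).
"wcompile" → "ilewcomp".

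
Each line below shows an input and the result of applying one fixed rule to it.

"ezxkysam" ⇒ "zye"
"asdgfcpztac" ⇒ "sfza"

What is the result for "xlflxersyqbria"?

lxsbx

In each case the input is transformed by: swap the first and last characters, then keep one character in every 3, starting at position 2 (positions 2nd, 5th, 8th, ...).
Doing the same to "xlflxersyqbria": "lxsbx".
(Check on "ezxkysam": → "mzxkysae" → "zye" ✓)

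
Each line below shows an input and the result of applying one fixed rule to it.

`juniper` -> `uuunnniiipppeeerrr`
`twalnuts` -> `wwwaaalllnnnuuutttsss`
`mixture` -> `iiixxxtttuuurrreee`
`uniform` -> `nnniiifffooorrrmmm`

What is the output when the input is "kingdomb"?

iiinnngggdddooommmbbb

The pattern: delete the first character, then repeat every character 3 times.
For "kingdomb", step one produces "ingdomb"; step two turns that into "iiinnngggdddooommmbbb".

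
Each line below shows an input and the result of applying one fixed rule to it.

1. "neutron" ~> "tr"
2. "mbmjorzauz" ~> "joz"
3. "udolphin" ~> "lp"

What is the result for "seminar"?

What's happening: swap each adjacent pair of characters (1↔2, 3↔4, ...), then keep one character in every 3, starting at position 3 (positions 3rd, 6th, 9th, ...).
For "seminar", step one produces "esimanr"; step two turns that into "in".

in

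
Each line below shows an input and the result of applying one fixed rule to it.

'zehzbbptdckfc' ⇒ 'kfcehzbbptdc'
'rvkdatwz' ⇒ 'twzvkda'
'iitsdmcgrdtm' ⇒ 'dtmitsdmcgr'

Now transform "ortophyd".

hydrtop

The pattern: delete the first character, then move the last 3 characters to the front (rotate right by 3).
On "ortophyd": the first step gives "rtophyd", and the second then gives "hydrtop".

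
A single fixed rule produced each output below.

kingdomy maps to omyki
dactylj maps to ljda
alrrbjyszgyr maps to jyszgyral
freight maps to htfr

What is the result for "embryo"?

oem

The pattern: move the first 2 characters to the end (rotate left by 2), then delete the first 3 characters.
For "embryo", step one produces "bryoem"; step two turns that into "oem".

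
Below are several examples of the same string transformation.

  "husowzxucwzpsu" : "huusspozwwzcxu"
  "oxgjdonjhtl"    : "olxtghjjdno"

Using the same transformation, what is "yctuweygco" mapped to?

Rule — take characters alternately from the front and the back (1st, last, 2nd, 2nd-last, ...).
Applying that to "yctuweygco" gives "yocctguywe".

yocctguywe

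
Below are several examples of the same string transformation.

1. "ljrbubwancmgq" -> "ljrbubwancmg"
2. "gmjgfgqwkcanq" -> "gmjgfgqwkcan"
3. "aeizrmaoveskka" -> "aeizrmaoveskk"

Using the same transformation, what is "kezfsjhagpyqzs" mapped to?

kezfsjhagpyqz

The transformation: delete the last character.
On "kezfsjhagpyqzs" that produces "kezfsjhagpyqz".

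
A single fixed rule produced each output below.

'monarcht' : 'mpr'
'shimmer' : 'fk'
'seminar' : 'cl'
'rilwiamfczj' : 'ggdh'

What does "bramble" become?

Each output is the input with this applied: shift every letter 2 places backward in the alphabet (wrapping around), then keep one character in every 3, starting at position 2 (positions 2nd, 5th, 8th, ...).
Applying both steps to "bramble": "zpykzjc", then "pz".
(Check on "monarcht": → "kmlypafr" → "mpr" ✓)

pz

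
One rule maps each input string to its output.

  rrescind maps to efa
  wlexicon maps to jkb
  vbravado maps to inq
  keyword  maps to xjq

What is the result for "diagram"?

qtz

Rule — shift every letter 13 places forward in the alphabet (wrapping around) — i.e. ROT13, then keep one character in every 3, starting at position 1 (positions 1st, 4th, 7th, ...).
For "diagram", step one produces "qvntenz"; step two turns that into "qtz".
(Check on "keyword": → "xrljbeq" → "xjq" ✓)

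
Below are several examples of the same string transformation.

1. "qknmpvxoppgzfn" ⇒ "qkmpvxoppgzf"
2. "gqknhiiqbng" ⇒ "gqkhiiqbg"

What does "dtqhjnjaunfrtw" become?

dtqhjjaufrtw

Rule — remove every "n".
Applying that to "dtqhjnjaunfrtw" gives "dtqhjjaufrtw".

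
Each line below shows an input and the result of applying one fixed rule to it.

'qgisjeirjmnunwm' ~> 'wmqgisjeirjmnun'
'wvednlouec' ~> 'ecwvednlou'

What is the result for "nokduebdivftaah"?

In each case the input is transformed by: move the last 2 characters to the front (rotate right by 2).
"nokduebdivftaah" → "ahnokduebdivfta".

ahnokduebdivfta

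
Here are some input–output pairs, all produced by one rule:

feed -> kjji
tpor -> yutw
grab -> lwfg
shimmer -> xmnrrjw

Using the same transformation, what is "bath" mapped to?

Each output is the input with this applied: shift every letter 5 places forward in the alphabet (wrapping around).
Applying that to "bath" gives "gfym".

gfym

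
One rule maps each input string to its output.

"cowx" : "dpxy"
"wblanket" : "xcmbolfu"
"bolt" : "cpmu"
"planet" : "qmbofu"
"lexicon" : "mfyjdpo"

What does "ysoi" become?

ztpj

The transformation: shift every letter 1 place forward in the alphabet (wrapping around).
So "ysoi" becomes "ztpj".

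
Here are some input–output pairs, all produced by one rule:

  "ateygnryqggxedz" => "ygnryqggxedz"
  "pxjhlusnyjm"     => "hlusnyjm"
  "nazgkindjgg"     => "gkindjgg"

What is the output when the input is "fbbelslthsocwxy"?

Rule — delete the first 3 characters.
Doing the same to "fbbelslthsocwxy": "elslthsocwxy".

elslthsocwxy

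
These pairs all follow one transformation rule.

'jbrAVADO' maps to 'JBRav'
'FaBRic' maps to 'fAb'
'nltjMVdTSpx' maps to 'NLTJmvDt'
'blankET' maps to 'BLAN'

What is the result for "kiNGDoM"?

KIng

Looking at the pairs, the operation is to flip the case of every letter, then delete the last 3 characters.
"kiNGDoM" → "KIng".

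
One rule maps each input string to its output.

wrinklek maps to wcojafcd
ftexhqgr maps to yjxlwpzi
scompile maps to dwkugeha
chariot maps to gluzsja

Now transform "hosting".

fyzgkla

What's happening: move the last 2 characters to the front (rotate right by 2), then shift every letter 8 places backward in the alphabet (wrapping around).
Applying both steps to "hosting": "nghosti", then "fyzgkla".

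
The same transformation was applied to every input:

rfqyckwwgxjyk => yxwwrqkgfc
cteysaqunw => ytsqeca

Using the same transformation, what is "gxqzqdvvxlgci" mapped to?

zxxvvqqlgd

What's happening: delete the last 3 characters, then sort the characters into reverse alphabetical order.
"gxqzqdvvxlgci" → "zxxvvqqlgd".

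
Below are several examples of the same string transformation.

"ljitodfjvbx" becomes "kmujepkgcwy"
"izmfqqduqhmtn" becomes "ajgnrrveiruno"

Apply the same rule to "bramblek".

scnbmclf

The rule is to shift every letter 1 place forward in the alphabet (wrapping around), then swap each adjacent pair of characters (1↔2, 3↔4, ...).
For "bramblek" the result is "scnbmclf".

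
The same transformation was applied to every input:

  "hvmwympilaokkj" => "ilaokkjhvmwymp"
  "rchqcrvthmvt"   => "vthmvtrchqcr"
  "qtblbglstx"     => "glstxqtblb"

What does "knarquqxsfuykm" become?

xsfuykmknarquq

Each output is the input with this applied: swap the front and back halves of the string.
On "knarquqxsfuykm" that produces "xsfuykmknarquq".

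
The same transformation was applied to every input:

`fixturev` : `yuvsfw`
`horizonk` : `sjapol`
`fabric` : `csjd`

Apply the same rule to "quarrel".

Looking at the pairs, the operation is to delete the first 2 characters, then shift every letter 1 place forward in the alphabet (wrapping around).
Starting from "quarrel": after the first operation, "arrel"; after the second, "bssfm".

bssfm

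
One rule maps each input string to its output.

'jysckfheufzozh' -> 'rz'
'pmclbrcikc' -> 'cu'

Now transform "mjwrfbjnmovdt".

vl

Looking at the pairs, the operation is to shift every letter 8 places backward in the alphabet (wrapping around), then keep only the last 2 characters.
Applying both steps to "mjwrfbjnmovdt": "ebojxtbfegnvl", then "vl".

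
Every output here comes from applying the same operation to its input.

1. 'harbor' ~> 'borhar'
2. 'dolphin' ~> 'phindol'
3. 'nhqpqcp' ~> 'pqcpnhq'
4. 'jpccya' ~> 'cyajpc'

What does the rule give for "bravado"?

Rule — move the first 3 characters to the end (rotate left by 3).
For "bravado" the result is "vadobra".

vadobra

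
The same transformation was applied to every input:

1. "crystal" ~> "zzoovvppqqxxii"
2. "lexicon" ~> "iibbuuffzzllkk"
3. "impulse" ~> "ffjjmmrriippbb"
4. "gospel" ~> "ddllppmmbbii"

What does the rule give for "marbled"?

In each case the input is transformed by: double every character, then shift every letter 3 places backward in the alphabet (wrapping around).
On "marbled": the first step gives "mmaarrbblleedd", and the second then gives "jjxxooyyiibbaa".

jjxxooyyiibbaa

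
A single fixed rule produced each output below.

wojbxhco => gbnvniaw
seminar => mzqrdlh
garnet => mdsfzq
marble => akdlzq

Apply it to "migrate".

zsdlhfq

The transformation: shift every letter 1 place backward in the alphabet (wrapping around), then move the last 3 characters to the front (rotate right by 3).
"migrate" → "zsdlhfq".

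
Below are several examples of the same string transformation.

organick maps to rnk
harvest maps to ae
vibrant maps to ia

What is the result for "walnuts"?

au

In each case the input is transformed by: keep one character in every 3, starting at position 2 (positions 2nd, 5th, 8th, ...).
Applying that to "walnuts" gives "au".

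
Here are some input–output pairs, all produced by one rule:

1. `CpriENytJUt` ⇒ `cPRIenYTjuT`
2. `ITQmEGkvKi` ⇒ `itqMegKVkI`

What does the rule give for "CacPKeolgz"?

Each output is the input with this applied: flip the case of every letter.
Doing the same to "CacPKeolgz": "cACpkEOLGZ".

cACpkEOLGZ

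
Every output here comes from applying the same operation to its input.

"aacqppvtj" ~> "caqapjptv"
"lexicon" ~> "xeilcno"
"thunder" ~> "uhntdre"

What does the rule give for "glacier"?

alcgire

The transformation: move the first 2 characters to the end (rotate left by 2), then take characters alternately from the front and the back (1st, last, 2nd, 2nd-last, ...).
For "glacier", step one produces "aciergl"; step two turns that into "alcgire".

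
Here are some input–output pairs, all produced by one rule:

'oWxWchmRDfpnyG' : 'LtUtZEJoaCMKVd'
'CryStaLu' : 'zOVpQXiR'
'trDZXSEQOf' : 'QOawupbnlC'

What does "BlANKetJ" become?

yIxkhBQg

The pattern: flip the case of every letter, then shift every letter 3 places backward in the alphabet (wrapping around).
On "BlANKetJ" that produces "yIxkhBQg".
(Check on "trDZXSEQOf": → "TRdzxseqoF" → "QOawupbnlC" ✓)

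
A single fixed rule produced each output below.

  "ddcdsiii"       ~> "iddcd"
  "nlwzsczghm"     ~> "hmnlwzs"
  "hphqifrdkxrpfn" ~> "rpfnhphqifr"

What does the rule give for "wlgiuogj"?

In each case the input is transformed by: swap the front and back halves of the string, then delete the first 3 characters.
On "wlgiuogj": the first step gives "uogjwlgi", and the second then gives "jwlgi".

jwlgi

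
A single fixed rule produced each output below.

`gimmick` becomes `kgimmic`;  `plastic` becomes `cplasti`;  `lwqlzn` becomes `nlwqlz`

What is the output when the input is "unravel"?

The pattern: move the last character to the front.
On "unravel" that produces "lunrave".

lunrave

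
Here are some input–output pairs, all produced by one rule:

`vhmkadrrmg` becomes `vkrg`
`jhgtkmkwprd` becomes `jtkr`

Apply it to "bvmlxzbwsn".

blbn

The pattern: keep one character in every 3, starting at position 1 (positions 1st, 4th, 7th, ...).
For "bvmlxzbwsn" the result is "blbn".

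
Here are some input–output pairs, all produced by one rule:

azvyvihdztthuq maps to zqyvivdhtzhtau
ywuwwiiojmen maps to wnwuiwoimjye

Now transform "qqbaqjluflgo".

qoabjqullfqg

What's happening: swap the first and last characters, then swap each adjacent pair of characters (1↔2, 3↔4, ...).
Applying both steps to "qqbaqjluflgo": "oqbaqjluflgq", then "qoabjqullfqg".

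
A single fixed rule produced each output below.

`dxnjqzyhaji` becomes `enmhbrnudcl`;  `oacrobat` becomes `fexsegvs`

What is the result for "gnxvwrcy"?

vgckrbza

Rule — shift every letter 4 places forward in the alphabet (wrapping around), then move the last 3 characters to the front (rotate right by 3).
Starting from "gnxvwrcy": after the first operation, "krbzavgc"; after the second, "vgckrbza".
(Check on "oacrobat": → "segvsfex" → "fexsegvs" ✓)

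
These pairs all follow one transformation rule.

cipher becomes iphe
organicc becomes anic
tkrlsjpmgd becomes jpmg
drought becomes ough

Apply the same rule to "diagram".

Rule — move the last character to the front, then keep only the last 4 characters.
Working it through for "diagram": intermediate "mdiagra", final "agra".

agra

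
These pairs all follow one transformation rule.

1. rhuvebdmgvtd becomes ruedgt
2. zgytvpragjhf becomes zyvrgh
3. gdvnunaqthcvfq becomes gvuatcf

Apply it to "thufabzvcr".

tuazc

The pattern: keep every other character starting from the first (positions 1st, 3rd, 5th, ...).
"thufabzvcr" → "tuazc".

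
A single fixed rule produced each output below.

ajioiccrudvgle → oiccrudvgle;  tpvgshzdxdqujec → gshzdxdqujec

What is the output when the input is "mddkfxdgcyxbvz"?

kfxdgcyxbvz

In each case the input is transformed by: delete the first 3 characters.
On "mddkfxdgcyxbvz" that produces "kfxdgcyxbvz".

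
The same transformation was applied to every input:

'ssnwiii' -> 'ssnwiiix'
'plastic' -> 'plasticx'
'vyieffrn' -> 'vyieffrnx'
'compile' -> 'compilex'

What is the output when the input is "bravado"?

bravadox

Rule — append "x".
So "bravado" becomes "bravadox".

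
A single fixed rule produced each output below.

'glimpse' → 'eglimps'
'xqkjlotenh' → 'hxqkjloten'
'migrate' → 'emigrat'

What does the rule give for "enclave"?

eenclav

What's happening: move the last character to the front.
So "enclave" becomes "eenclav".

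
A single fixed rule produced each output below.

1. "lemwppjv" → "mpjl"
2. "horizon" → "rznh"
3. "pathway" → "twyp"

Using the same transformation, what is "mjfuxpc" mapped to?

fxcm

The transformation: keep every other character starting from the first (positions 1st, 3rd, 5th, ...), then move the first character to the end.
On "mjfuxpc" that produces "fxcm".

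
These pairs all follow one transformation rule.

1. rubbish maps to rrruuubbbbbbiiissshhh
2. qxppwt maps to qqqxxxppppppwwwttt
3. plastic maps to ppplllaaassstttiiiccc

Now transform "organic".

ooorrrgggaaannniiiccc

Rule — repeat every character 3 times.
On "organic" that produces "ooorrrgggaaannniiiccc".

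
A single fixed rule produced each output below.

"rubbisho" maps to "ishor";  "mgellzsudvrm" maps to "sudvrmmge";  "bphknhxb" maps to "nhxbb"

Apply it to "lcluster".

The transformation: swap the front and back halves of the string, then delete the last 3 characters.
On "lcluster": the first step gives "sterlclu", and the second then gives "sterl".

sterl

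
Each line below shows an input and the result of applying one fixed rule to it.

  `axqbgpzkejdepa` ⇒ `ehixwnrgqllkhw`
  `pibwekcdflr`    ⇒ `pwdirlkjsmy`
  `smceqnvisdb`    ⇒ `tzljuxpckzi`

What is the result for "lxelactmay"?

Looking at the pairs, the operation is to swap each adjacent pair of characters (1↔2, 3↔4, ...), then shift every letter 7 places forward in the alphabet (wrapping around).
For "lxelactmay", step one produces "xllecamtya"; step two turns that into "essljhtafh".

essljhtafh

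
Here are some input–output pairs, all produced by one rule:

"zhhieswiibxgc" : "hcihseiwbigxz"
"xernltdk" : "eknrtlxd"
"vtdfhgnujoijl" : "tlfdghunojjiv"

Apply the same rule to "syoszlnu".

Looking at the pairs, the operation is to swap the first and last characters, then swap each adjacent pair of characters (1↔2, 3↔4, ...).
For "syoszlnu", step one produces "uyoszlns"; step two turns that into "yusolzsn".

yusolzsn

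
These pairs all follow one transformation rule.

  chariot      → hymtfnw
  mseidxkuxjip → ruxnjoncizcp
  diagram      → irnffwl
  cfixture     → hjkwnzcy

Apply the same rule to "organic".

What's happening: shift every letter 5 places forward in the alphabet (wrapping around), then take characters alternately from the front and the back (1st, last, 2nd, 2nd-last, ...).
Applying both steps to "organic": "twlfsnh", then "thwnlsf".
(Check on "diagram": → "inflwfr" → "irnffwl" ✓)

thwnlsf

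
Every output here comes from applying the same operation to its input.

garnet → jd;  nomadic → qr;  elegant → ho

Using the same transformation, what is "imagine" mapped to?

The pattern: shift every letter 3 places forward in the alphabet (wrapping around), then keep only the first 2 characters.
On "imagine": the first step gives "lpdjlqh", and the second then gives "lp".

lp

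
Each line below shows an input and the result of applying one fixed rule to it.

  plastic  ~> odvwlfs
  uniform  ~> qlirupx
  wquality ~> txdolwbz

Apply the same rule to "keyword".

The rule is to move the first character to the end, then shift every letter 3 places forward in the alphabet (wrapping around).
Starting from "keyword": after the first operation, "eywordk"; after the second, "hbzrugn".

hbzrugn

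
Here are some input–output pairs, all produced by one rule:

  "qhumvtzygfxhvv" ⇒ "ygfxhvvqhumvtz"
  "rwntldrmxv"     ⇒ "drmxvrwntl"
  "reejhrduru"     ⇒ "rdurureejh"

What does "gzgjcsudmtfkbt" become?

dmtfkbtgzgjcsu

Each output is the input with this applied: swap the front and back halves of the string.
On "gzgjcsudmtfkbt" that produces "dmtfkbtgzgjcsu".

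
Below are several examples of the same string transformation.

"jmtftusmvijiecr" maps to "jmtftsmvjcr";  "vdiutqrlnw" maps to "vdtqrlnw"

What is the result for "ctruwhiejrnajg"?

ctrwhjrnjg

In each case the input is transformed by: remove every vowel.
Doing the same to "ctruwhiejrnajg": "ctrwhjrnjg".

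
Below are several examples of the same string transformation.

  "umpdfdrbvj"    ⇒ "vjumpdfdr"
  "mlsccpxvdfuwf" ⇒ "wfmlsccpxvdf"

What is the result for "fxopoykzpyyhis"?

Looking at the pairs, the operation is to move the last 3 characters to the front (rotate right by 3), then delete the first character.
Applying both steps to "fxopoykzpyyhis": "hisfxopoykzpyy", then "isfxopoykzpyy".

isfxopoykzpyy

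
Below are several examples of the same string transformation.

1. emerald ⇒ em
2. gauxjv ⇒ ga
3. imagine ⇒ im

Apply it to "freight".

What's happening: keep only the first 2 characters.
Applying that to "freight" gives "fr".

fr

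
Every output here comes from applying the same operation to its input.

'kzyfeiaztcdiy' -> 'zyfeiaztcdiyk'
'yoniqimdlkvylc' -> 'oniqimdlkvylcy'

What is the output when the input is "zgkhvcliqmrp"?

The rule is to move the first character to the end.
For "zgkhvcliqmrp" the result is "gkhvcliqmrpz".

gkhvcliqmrpz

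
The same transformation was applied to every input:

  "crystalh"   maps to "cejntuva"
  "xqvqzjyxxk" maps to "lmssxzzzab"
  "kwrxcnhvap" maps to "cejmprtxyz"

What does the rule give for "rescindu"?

efgkptuw

The rule is to sort the characters into alphabetical order, then shift every letter 2 places forward in the alphabet (wrapping around).
Starting from "rescindu": after the first operation, "cdeinrsu"; after the second, "efgkptuw".
(Check on "crystalh": → "achlrsty" → "cejntuva" ✓)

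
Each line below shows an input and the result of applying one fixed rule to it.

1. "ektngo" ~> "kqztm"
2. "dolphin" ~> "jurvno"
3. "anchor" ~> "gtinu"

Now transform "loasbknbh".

rugyhqth

In each case the input is transformed by: delete the last character, then shift every letter 6 places forward in the alphabet (wrapping around).
For "loasbknbh", step one produces "loasbknb"; step two turns that into "rugyhqth".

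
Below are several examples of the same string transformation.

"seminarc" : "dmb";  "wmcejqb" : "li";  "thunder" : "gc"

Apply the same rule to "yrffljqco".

qkb

The rule is to shift every letter 1 place backward in the alphabet (wrapping around), then keep one character in every 3, starting at position 2 (positions 2nd, 5th, 8th, ...).
"yrffljqco" → "xqeekipbn" → "qkb".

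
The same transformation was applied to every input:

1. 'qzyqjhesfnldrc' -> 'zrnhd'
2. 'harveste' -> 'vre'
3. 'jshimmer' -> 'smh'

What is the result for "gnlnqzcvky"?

What's happening: sort the characters into reverse alphabetical order, then keep one character in every 3, starting at position 1 (positions 1st, 4th, 7th, ...).
Working it through for "gnlnqzcvky": intermediate "zyvqnnlkgc", final "zqlc".

zqlc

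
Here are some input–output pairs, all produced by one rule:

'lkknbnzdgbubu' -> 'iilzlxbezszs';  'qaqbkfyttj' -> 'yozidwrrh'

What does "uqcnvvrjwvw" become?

Each output is the input with this applied: delete the first character, then shift every letter 2 places backward in the alphabet (wrapping around).
Starting from "uqcnvvrjwvw": after the first operation, "qcnvvrjwvw"; after the second, "oalttphutu".

oalttphutu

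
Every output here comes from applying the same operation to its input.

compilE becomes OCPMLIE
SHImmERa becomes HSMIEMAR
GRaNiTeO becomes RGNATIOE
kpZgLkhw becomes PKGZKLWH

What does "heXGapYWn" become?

EHGXPAWYN

Rule — swap each adjacent pair of characters (1↔2, 3↔4, ...), then convert every letter to uppercase.
Starting from "heXGapYWn": after the first operation, "ehGXpaWYn"; after the second, "EHGXPAWYN".
(Check on "kpZgLkhw": → "pkgZkLwh" → "PKGZKLWH" ✓)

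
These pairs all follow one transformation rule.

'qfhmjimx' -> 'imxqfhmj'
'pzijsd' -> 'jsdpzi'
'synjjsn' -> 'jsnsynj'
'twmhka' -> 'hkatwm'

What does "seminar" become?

narsemi

In each case the input is transformed by: move the last 3 characters to the front (rotate right by 3).
Applying that to "seminar" gives "narsemi".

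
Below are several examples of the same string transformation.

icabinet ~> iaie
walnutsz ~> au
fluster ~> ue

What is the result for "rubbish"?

What's happening: keep only the vowels.
For "rubbish" the result is "ui".

ui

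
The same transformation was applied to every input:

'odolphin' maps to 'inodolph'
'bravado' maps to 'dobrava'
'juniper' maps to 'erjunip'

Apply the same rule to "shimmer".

ershimm

The transformation: move the last 2 characters to the front (rotate right by 2).
"shimmer" → "ershimm".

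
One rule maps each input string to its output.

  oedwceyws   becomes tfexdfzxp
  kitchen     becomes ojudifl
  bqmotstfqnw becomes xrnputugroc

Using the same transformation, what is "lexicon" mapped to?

ofyjdpm

The rule is to swap the first and last characters, then shift every letter 1 place forward in the alphabet (wrapping around).
"lexicon" → "nexicol" → "ofyjdpm".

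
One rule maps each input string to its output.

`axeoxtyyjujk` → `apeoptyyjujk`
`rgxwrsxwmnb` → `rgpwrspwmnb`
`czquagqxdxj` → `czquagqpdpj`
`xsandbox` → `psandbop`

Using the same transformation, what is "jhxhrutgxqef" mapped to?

jhphrutgpqef

The rule is to replace every "x" with "p".
Doing the same to "jhxhrutgxqef": "jhphrutgpqef".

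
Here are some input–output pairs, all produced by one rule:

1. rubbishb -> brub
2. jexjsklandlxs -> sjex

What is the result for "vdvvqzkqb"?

bvdv

In each case the input is transformed by: move the last character to the front, then keep only the first 4 characters.
Applying both steps to "vdvvqzkqb": "bvdvvqzkq", then "bvdv".
(Check on "rubbishb": → "brubbish" → "brub" ✓)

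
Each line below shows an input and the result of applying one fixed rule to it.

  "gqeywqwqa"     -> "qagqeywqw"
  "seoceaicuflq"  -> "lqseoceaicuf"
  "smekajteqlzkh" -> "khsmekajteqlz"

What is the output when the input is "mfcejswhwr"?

The rule is to move the last 2 characters to the front (rotate right by 2).
"mfcejswhwr" → "wrmfcejswh".

wrmfcejswh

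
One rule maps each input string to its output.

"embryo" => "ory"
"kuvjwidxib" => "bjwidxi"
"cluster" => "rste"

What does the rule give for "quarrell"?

The transformation: delete the first 3 characters, then move the last character to the front.
Starting from "quarrell": after the first operation, "rrell"; after the second, "lrrel".

lrrel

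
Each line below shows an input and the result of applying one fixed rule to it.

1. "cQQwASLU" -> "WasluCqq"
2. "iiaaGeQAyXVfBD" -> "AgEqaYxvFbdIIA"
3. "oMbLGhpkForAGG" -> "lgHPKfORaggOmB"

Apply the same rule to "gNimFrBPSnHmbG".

MfRbpsNhMBgGnI

What's happening: flip the case of every letter, then move the first 3 characters to the end (rotate left by 3).
Working it through for "gNimFrBPSnHmbG": intermediate "GnIMfRbpsNhMBg", final "MfRbpsNhMBgGnI".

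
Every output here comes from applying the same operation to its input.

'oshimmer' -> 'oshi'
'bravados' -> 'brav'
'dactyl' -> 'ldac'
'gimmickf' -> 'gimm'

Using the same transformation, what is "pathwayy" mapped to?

The pattern: swap the front and back halves of the string, then keep only the last 4 characters.
Working it through for "pathwayy": intermediate "wayypath", final "path".

path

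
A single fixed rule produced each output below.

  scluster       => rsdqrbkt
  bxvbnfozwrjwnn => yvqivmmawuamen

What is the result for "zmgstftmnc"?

eslmbylfrs

In each case the input is transformed by: swap the front and back halves of the string, then shift every letter 1 place backward in the alphabet (wrapping around).
"zmgstftmnc" → "ftmnczmgst" → "eslmbylfrs".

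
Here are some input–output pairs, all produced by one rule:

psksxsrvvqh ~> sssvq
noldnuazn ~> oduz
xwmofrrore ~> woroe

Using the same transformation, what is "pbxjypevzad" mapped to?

bjpva

The rule is to keep every other character starting from the second (positions 2nd, 4th, 6th, ...).
Doing the same to "pbxjypevzad": "bjpva".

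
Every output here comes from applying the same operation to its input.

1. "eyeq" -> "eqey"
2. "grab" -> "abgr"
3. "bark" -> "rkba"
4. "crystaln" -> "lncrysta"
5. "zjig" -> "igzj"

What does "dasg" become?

Looking at the pairs, the operation is to move the last 2 characters to the front (rotate right by 2).
For "dasg" the result is "sgda".

sgda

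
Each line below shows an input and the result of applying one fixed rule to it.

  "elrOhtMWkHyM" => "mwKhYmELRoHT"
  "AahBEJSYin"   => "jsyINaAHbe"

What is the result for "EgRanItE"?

NiTeeGrA

Each output is the input with this applied: flip the case of every letter, then swap the front and back halves of the string.
"EgRanItE" → "eGrANiTe" → "NiTeeGrA".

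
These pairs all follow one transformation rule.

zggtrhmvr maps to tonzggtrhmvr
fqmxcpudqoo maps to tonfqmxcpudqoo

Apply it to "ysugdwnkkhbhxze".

tonysugdwnkkhbhxze

Looking at the pairs, the operation is to prepend "ton".
So "ysugdwnkkhbhxze" becomes "tonysugdwnkkhbhxze".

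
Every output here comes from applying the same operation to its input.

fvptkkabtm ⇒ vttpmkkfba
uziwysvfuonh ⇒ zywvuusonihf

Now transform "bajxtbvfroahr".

What's happening: sort the characters into reverse alphabetical order.
Applying that to "bajxtbvfroahr" gives "xvtrrojhfbbaa".

xvtrrojhfbbaa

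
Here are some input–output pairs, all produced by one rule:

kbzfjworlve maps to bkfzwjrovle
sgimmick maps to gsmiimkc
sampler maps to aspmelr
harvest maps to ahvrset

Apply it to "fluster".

In each case the input is transformed by: swap each adjacent pair of characters (1↔2, 3↔4, ...).
Applying that to "fluster" gives "lfsuetr".

lfsuetr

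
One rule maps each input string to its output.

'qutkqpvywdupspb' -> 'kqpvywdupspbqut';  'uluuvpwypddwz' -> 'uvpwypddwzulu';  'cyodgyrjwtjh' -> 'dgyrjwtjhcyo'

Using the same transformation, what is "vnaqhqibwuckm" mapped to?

The rule is to move the first 3 characters to the end (rotate left by 3).
For "vnaqhqibwuckm" the result is "qhqibwuckmvna".

qhqibwuckmvna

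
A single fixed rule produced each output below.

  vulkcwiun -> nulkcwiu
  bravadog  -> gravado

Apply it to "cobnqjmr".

robnqjm

Rule — swap the first and last characters, then delete the last character.
Applying both steps to "cobnqjmr": "robnqjmc", then "robnqjm".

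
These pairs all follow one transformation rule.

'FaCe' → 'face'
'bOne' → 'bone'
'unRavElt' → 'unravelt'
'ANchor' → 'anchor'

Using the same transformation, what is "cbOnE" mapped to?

What's happening: convert every letter to lowercase.
On "cbOnE" that produces "cbone".

cbone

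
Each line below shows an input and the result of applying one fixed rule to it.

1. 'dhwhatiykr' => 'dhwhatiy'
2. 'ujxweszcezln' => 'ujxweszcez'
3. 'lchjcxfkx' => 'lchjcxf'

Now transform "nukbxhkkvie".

The rule is to delete the last 2 characters.
For "nukbxhkkvie" the result is "nukbxhkkv".

nukbxhkkv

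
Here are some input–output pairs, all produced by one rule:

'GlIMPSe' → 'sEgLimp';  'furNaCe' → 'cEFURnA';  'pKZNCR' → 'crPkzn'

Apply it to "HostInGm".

gMhOSTiN

The pattern: flip the case of every letter, then move the last 2 characters to the front (rotate right by 2).
Working it through for "HostInGm": intermediate "hOSTiNgM", final "gMhOSTiN".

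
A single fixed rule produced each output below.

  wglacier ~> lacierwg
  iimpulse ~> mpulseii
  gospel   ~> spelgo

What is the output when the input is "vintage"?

ntagevi

The rule is to move the first 2 characters to the end (rotate left by 2).
"vintage" → "ntagevi".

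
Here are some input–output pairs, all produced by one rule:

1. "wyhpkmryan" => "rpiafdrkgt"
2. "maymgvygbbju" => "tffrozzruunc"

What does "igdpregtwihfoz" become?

Rule — shift every letter 7 places backward in the alphabet (wrapping around), then swap each adjacent pair of characters (1↔2, 3↔4, ...).
"igdpregtwihfoz" → "bzwikxzmpbayhs" → "zbiwxkmzbpyash".
(Check on "maymgvygbbju": → "ftrfzorzuucn" → "tffrozzruunc" ✓)

zbiwxkmzbpyash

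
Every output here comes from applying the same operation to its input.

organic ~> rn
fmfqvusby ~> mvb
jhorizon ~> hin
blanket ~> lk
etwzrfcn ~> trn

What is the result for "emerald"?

What's happening: keep one character in every 3, starting at position 2 (positions 2nd, 5th, 8th, ...).
So "emerald" becomes "ma".

ma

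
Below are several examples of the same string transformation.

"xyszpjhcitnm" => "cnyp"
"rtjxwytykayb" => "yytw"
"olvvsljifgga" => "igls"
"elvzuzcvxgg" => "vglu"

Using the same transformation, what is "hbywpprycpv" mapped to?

Rule — keep one character in every 3, starting at position 2 (positions 2nd, 5th, 8th, ...), then move the last 2 characters to the front (rotate right by 2).
Doing the same to "hbywpprycpv": "yvbp".

yvbp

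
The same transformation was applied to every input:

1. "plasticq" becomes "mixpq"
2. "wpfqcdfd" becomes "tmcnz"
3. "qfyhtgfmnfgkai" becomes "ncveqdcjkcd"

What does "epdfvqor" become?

Each output is the input with this applied: shift every letter 3 places backward in the alphabet (wrapping around), then delete the last 3 characters.
Working it through for "epdfvqor": intermediate "bmacsnlo", final "bmacs".

bmacs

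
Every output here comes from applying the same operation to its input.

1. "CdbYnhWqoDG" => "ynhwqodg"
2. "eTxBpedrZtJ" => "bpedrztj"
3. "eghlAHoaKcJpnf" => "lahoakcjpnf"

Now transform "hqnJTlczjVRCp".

jtlczjvrcp

Each output is the input with this applied: delete the first 3 characters, then convert every letter to lowercase.
"hqnJTlczjVRCp" → "JTlczjVRCp" → "jtlczjvrcp".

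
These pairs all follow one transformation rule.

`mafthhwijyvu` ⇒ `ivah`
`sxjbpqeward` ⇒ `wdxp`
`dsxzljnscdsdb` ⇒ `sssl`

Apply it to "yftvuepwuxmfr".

wmfu

Looking at the pairs, the operation is to keep one character in every 3, starting at position 2 (positions 2nd, 5th, 8th, ...), then move the last 2 characters to the front (rotate right by 2).
So "yftvuepwuxmfr" becomes "wmfu".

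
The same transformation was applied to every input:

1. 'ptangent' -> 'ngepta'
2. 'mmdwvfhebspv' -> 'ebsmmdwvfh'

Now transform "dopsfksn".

sfkdop

The pattern: delete the last 2 characters, then move the last 3 characters to the front (rotate right by 3).
Working it through for "dopsfksn": intermediate "dopsfk", final "sfkdop".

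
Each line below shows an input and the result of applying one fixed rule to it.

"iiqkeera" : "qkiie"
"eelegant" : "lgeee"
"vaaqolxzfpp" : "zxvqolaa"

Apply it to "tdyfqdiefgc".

The rule is to delete the last 3 characters, then sort the characters into reverse alphabetical order.
For "tdyfqdiefgc", step one produces "tdyfqdie"; step two turns that into "ytqifedd".

ytqifedd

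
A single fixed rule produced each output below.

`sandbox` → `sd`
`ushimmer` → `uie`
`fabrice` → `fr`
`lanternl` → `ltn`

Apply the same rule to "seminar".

si

Each output is the input with this applied: move the last character to the front, then keep one character in every 3, starting at position 2 (positions 2nd, 5th, 8th, ...).
Working it through for "seminar": intermediate "rsemina", final "si".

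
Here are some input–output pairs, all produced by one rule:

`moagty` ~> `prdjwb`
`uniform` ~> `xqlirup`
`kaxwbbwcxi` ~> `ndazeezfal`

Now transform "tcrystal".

The rule is to shift every letter 3 places forward in the alphabet (wrapping around).
On "tcrystal" that produces "wfubvwdo".

wfubvwdo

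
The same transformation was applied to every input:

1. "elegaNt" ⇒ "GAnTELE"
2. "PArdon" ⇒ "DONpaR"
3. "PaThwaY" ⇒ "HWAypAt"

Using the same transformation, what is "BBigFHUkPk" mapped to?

GfhuKpKbbI

Looking at the pairs, the operation is to move the first 3 characters to the end (rotate left by 3), then flip the case of every letter.
For "BBigFHUkPk", step one produces "gFHUkPkBBi"; step two turns that into "GfhuKpKbbI".
(Check on "PArdon": → "donPAr" → "DONpaR" ✓)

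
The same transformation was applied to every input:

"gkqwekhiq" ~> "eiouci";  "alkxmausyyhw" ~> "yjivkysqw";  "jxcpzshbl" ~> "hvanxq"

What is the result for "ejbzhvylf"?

chzxft

What's happening: shift every letter 2 places backward in the alphabet (wrapping around), then delete the last 3 characters.
For "ejbzhvylf" the result is "chzxft".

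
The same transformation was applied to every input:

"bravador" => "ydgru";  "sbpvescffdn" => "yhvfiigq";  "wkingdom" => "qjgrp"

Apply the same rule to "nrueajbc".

The rule is to delete the first 3 characters, then shift every letter 3 places forward in the alphabet (wrapping around).
"nrueajbc" → "eajbc" → "hdmef".

hdmef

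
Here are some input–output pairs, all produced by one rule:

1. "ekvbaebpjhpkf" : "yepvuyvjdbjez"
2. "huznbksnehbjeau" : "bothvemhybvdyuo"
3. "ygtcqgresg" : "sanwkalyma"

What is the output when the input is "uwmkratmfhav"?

oqgelungzbup

In each case the input is transformed by: shift every letter 6 places backward in the alphabet (wrapping around).
Applying that to "uwmkratmfhav" gives "oqgelungzbup".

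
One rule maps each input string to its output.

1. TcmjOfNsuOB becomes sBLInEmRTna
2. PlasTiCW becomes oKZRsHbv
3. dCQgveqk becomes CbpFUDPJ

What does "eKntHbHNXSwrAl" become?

DjMSgAgmwrVQzK

The pattern: flip the case of every letter, then shift every letter 1 place backward in the alphabet (wrapping around).
Working it through for "eKntHbHNXSwrAl": intermediate "EkNThBhnxsWRaL", final "DjMSgAgmwrVQzK".
(Check on "PlasTiCW": → "pLAStIcw" → "oKZRsHbv" ✓)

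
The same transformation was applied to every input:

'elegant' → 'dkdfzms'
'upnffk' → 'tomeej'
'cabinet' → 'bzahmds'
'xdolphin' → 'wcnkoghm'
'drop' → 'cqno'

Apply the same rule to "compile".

The pattern: shift every letter 1 place backward in the alphabet (wrapping around).
For "compile" the result is "bnlohkd".

bnlohkd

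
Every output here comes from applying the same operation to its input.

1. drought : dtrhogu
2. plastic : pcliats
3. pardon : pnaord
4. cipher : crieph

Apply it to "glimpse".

In each case the input is transformed by: take characters alternately from the front and the back (1st, last, 2nd, 2nd-last, ...).
"glimpse" → "gelsipm".

gelsipm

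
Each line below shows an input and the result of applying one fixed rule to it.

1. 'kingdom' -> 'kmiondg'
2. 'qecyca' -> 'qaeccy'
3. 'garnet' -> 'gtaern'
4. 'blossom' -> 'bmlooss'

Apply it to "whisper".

What's happening: take characters alternately from the front and the back (1st, last, 2nd, 2nd-last, ...).
So "whisper" becomes "wrheips".

wrheips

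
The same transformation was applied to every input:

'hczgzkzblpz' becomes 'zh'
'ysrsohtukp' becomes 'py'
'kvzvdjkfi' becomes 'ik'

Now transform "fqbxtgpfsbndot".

What's happening: move the last character to the front, then keep only the first 2 characters.
"fqbxtgpfsbndot" → "tfqbxtgpfsbndo" → "tf".

tf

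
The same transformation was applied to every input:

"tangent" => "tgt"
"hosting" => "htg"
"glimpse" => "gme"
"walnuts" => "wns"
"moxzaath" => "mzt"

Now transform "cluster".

csr

What's happening: keep one character in every 3, starting at position 1 (positions 1st, 4th, 7th, ...).
Doing the same to "cluster": "csr".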